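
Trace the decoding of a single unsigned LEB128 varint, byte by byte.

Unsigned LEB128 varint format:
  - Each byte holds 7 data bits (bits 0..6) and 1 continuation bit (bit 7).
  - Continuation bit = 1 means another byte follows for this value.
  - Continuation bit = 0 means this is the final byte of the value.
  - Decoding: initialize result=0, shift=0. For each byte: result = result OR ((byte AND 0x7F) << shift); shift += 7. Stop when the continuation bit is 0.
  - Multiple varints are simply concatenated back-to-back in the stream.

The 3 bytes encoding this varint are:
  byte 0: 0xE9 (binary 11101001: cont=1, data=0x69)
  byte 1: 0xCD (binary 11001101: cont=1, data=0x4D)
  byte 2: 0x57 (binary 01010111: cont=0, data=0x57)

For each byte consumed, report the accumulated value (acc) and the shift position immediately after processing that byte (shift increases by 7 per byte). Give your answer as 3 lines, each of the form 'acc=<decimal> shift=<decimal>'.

byte 0=0xE9: payload=0x69=105, contrib = 105<<0 = 105; acc -> 105, shift -> 7
byte 1=0xCD: payload=0x4D=77, contrib = 77<<7 = 9856; acc -> 9961, shift -> 14
byte 2=0x57: payload=0x57=87, contrib = 87<<14 = 1425408; acc -> 1435369, shift -> 21

Answer: acc=105 shift=7
acc=9961 shift=14
acc=1435369 shift=21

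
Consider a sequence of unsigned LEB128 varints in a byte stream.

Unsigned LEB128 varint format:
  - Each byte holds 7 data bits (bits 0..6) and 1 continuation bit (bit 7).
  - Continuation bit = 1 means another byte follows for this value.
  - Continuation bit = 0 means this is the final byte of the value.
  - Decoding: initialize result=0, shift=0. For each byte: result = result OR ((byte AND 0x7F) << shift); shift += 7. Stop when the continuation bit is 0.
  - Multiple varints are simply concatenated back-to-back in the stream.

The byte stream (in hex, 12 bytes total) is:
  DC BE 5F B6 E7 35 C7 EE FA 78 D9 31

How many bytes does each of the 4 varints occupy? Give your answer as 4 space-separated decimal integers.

Answer: 3 3 4 2

Derivation:
  byte[0]=0xDC cont=1 payload=0x5C=92: acc |= 92<<0 -> acc=92 shift=7
  byte[1]=0xBE cont=1 payload=0x3E=62: acc |= 62<<7 -> acc=8028 shift=14
  byte[2]=0x5F cont=0 payload=0x5F=95: acc |= 95<<14 -> acc=1564508 shift=21 [end]
Varint 1: bytes[0:3] = DC BE 5F -> value 1564508 (3 byte(s))
  byte[3]=0xB6 cont=1 payload=0x36=54: acc |= 54<<0 -> acc=54 shift=7
  byte[4]=0xE7 cont=1 payload=0x67=103: acc |= 103<<7 -> acc=13238 shift=14
  byte[5]=0x35 cont=0 payload=0x35=53: acc |= 53<<14 -> acc=881590 shift=21 [end]
Varint 2: bytes[3:6] = B6 E7 35 -> value 881590 (3 byte(s))
  byte[6]=0xC7 cont=1 payload=0x47=71: acc |= 71<<0 -> acc=71 shift=7
  byte[7]=0xEE cont=1 payload=0x6E=110: acc |= 110<<7 -> acc=14151 shift=14
  byte[8]=0xFA cont=1 payload=0x7A=122: acc |= 122<<14 -> acc=2012999 shift=21
  byte[9]=0x78 cont=0 payload=0x78=120: acc |= 120<<21 -> acc=253671239 shift=28 [end]
Varint 3: bytes[6:10] = C7 EE FA 78 -> value 253671239 (4 byte(s))
  byte[10]=0xD9 cont=1 payload=0x59=89: acc |= 89<<0 -> acc=89 shift=7
  byte[11]=0x31 cont=0 payload=0x31=49: acc |= 49<<7 -> acc=6361 shift=14 [end]
Varint 4: bytes[10:12] = D9 31 -> value 6361 (2 byte(s))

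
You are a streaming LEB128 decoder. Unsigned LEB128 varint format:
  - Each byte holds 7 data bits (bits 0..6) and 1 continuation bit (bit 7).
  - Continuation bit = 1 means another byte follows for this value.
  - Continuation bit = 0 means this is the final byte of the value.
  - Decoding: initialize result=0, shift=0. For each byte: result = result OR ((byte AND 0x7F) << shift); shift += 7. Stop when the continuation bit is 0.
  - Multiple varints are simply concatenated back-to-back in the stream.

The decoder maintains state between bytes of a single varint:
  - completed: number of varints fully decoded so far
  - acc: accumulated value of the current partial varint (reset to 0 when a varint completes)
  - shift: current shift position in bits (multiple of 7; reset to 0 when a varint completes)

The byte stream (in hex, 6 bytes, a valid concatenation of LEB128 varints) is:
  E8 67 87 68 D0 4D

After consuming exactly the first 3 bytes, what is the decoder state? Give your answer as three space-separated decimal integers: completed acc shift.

Answer: 1 7 7

Derivation:
byte[0]=0xE8 cont=1 payload=0x68: acc |= 104<<0 -> completed=0 acc=104 shift=7
byte[1]=0x67 cont=0 payload=0x67: varint #1 complete (value=13288); reset -> completed=1 acc=0 shift=0
byte[2]=0x87 cont=1 payload=0x07: acc |= 7<<0 -> completed=1 acc=7 shift=7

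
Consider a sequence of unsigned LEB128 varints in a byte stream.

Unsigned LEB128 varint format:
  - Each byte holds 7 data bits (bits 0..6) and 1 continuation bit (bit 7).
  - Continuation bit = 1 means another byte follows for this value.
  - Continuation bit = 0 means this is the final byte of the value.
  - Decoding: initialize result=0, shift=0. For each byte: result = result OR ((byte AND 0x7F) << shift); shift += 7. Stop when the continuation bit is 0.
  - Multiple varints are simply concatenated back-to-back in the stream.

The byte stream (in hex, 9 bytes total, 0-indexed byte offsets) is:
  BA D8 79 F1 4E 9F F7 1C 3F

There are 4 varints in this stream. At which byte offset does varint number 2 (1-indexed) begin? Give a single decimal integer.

  byte[0]=0xBA cont=1 payload=0x3A=58: acc |= 58<<0 -> acc=58 shift=7
  byte[1]=0xD8 cont=1 payload=0x58=88: acc |= 88<<7 -> acc=11322 shift=14
  byte[2]=0x79 cont=0 payload=0x79=121: acc |= 121<<14 -> acc=1993786 shift=21 [end]
Varint 1: bytes[0:3] = BA D8 79 -> value 1993786 (3 byte(s))
  byte[3]=0xF1 cont=1 payload=0x71=113: acc |= 113<<0 -> acc=113 shift=7
  byte[4]=0x4E cont=0 payload=0x4E=78: acc |= 78<<7 -> acc=10097 shift=14 [end]
Varint 2: bytes[3:5] = F1 4E -> value 10097 (2 byte(s))
  byte[5]=0x9F cont=1 payload=0x1F=31: acc |= 31<<0 -> acc=31 shift=7
  byte[6]=0xF7 cont=1 payload=0x77=119: acc |= 119<<7 -> acc=15263 shift=14
  byte[7]=0x1C cont=0 payload=0x1C=28: acc |= 28<<14 -> acc=474015 shift=21 [end]
Varint 3: bytes[5:8] = 9F F7 1C -> value 474015 (3 byte(s))
  byte[8]=0x3F cont=0 payload=0x3F=63: acc |= 63<<0 -> acc=63 shift=7 [end]
Varint 4: bytes[8:9] = 3F -> value 63 (1 byte(s))

Answer: 3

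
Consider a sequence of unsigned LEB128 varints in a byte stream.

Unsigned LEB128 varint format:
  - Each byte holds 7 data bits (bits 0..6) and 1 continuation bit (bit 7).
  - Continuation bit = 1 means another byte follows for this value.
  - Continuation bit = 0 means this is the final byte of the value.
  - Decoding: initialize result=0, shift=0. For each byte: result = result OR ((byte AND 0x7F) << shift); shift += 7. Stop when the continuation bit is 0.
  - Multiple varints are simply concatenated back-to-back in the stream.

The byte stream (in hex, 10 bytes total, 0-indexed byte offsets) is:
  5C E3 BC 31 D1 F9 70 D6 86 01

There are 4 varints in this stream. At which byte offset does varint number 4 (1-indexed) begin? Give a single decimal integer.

  byte[0]=0x5C cont=0 payload=0x5C=92: acc |= 92<<0 -> acc=92 shift=7 [end]
Varint 1: bytes[0:1] = 5C -> value 92 (1 byte(s))
  byte[1]=0xE3 cont=1 payload=0x63=99: acc |= 99<<0 -> acc=99 shift=7
  byte[2]=0xBC cont=1 payload=0x3C=60: acc |= 60<<7 -> acc=7779 shift=14
  byte[3]=0x31 cont=0 payload=0x31=49: acc |= 49<<14 -> acc=810595 shift=21 [end]
Varint 2: bytes[1:4] = E3 BC 31 -> value 810595 (3 byte(s))
  byte[4]=0xD1 cont=1 payload=0x51=81: acc |= 81<<0 -> acc=81 shift=7
  byte[5]=0xF9 cont=1 payload=0x79=121: acc |= 121<<7 -> acc=15569 shift=14
  byte[6]=0x70 cont=0 payload=0x70=112: acc |= 112<<14 -> acc=1850577 shift=21 [end]
Varint 3: bytes[4:7] = D1 F9 70 -> value 1850577 (3 byte(s))
  byte[7]=0xD6 cont=1 payload=0x56=86: acc |= 86<<0 -> acc=86 shift=7
  byte[8]=0x86 cont=1 payload=0x06=6: acc |= 6<<7 -> acc=854 shift=14
  byte[9]=0x01 cont=0 payload=0x01=1: acc |= 1<<14 -> acc=17238 shift=21 [end]
Varint 4: bytes[7:10] = D6 86 01 -> value 17238 (3 byte(s))

Answer: 7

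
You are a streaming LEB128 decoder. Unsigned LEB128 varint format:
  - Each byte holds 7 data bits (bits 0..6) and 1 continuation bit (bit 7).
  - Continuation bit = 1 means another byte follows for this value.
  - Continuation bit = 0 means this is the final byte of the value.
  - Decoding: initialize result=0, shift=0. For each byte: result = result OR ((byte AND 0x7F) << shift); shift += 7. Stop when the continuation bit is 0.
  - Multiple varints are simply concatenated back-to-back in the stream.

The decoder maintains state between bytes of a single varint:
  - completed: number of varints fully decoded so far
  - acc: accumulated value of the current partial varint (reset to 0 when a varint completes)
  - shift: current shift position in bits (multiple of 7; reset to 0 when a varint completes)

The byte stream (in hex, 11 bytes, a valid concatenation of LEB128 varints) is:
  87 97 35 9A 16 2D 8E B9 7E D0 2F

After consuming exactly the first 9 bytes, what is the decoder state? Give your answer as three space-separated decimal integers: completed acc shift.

Answer: 4 0 0

Derivation:
byte[0]=0x87 cont=1 payload=0x07: acc |= 7<<0 -> completed=0 acc=7 shift=7
byte[1]=0x97 cont=1 payload=0x17: acc |= 23<<7 -> completed=0 acc=2951 shift=14
byte[2]=0x35 cont=0 payload=0x35: varint #1 complete (value=871303); reset -> completed=1 acc=0 shift=0
byte[3]=0x9A cont=1 payload=0x1A: acc |= 26<<0 -> completed=1 acc=26 shift=7
byte[4]=0x16 cont=0 payload=0x16: varint #2 complete (value=2842); reset -> completed=2 acc=0 shift=0
byte[5]=0x2D cont=0 payload=0x2D: varint #3 complete (value=45); reset -> completed=3 acc=0 shift=0
byte[6]=0x8E cont=1 payload=0x0E: acc |= 14<<0 -> completed=3 acc=14 shift=7
byte[7]=0xB9 cont=1 payload=0x39: acc |= 57<<7 -> completed=3 acc=7310 shift=14
byte[8]=0x7E cont=0 payload=0x7E: varint #4 complete (value=2071694); reset -> completed=4 acc=0 shift=0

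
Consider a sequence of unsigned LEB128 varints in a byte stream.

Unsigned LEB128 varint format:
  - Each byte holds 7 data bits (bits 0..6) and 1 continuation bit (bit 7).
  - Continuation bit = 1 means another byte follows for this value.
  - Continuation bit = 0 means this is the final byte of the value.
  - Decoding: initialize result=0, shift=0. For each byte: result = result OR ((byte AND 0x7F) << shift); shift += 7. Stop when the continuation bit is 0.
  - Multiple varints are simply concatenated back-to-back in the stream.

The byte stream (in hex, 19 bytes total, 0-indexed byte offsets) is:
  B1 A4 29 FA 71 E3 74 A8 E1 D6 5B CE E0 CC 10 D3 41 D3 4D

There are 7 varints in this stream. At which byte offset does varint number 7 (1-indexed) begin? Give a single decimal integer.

  byte[0]=0xB1 cont=1 payload=0x31=49: acc |= 49<<0 -> acc=49 shift=7
  byte[1]=0xA4 cont=1 payload=0x24=36: acc |= 36<<7 -> acc=4657 shift=14
  byte[2]=0x29 cont=0 payload=0x29=41: acc |= 41<<14 -> acc=676401 shift=21 [end]
Varint 1: bytes[0:3] = B1 A4 29 -> value 676401 (3 byte(s))
  byte[3]=0xFA cont=1 payload=0x7A=122: acc |= 122<<0 -> acc=122 shift=7
  byte[4]=0x71 cont=0 payload=0x71=113: acc |= 113<<7 -> acc=14586 shift=14 [end]
Varint 2: bytes[3:5] = FA 71 -> value 14586 (2 byte(s))
  byte[5]=0xE3 cont=1 payload=0x63=99: acc |= 99<<0 -> acc=99 shift=7
  byte[6]=0x74 cont=0 payload=0x74=116: acc |= 116<<7 -> acc=14947 shift=14 [end]
Varint 3: bytes[5:7] = E3 74 -> value 14947 (2 byte(s))
  byte[7]=0xA8 cont=1 payload=0x28=40: acc |= 40<<0 -> acc=40 shift=7
  byte[8]=0xE1 cont=1 payload=0x61=97: acc |= 97<<7 -> acc=12456 shift=14
  byte[9]=0xD6 cont=1 payload=0x56=86: acc |= 86<<14 -> acc=1421480 shift=21
  byte[10]=0x5B cont=0 payload=0x5B=91: acc |= 91<<21 -> acc=192262312 shift=28 [end]
Varint 4: bytes[7:11] = A8 E1 D6 5B -> value 192262312 (4 byte(s))
  byte[11]=0xCE cont=1 payload=0x4E=78: acc |= 78<<0 -> acc=78 shift=7
  byte[12]=0xE0 cont=1 payload=0x60=96: acc |= 96<<7 -> acc=12366 shift=14
  byte[13]=0xCC cont=1 payload=0x4C=76: acc |= 76<<14 -> acc=1257550 shift=21
  byte[14]=0x10 cont=0 payload=0x10=16: acc |= 16<<21 -> acc=34811982 shift=28 [end]
Varint 5: bytes[11:15] = CE E0 CC 10 -> value 34811982 (4 byte(s))
  byte[15]=0xD3 cont=1 payload=0x53=83: acc |= 83<<0 -> acc=83 shift=7
  byte[16]=0x41 cont=0 payload=0x41=65: acc |= 65<<7 -> acc=8403 shift=14 [end]
Varint 6: bytes[15:17] = D3 41 -> value 8403 (2 byte(s))
  byte[17]=0xD3 cont=1 payload=0x53=83: acc |= 83<<0 -> acc=83 shift=7
  byte[18]=0x4D cont=0 payload=0x4D=77: acc |= 77<<7 -> acc=9939 shift=14 [end]
Varint 7: bytes[17:19] = D3 4D -> value 9939 (2 byte(s))

Answer: 17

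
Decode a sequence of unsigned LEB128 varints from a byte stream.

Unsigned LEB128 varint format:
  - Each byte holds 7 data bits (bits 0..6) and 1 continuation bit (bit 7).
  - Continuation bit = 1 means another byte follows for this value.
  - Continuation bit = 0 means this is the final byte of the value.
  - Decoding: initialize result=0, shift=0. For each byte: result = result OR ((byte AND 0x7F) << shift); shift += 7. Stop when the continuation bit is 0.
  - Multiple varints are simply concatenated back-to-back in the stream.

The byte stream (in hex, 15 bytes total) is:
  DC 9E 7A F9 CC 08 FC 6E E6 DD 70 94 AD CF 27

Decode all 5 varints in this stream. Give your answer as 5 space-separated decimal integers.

  byte[0]=0xDC cont=1 payload=0x5C=92: acc |= 92<<0 -> acc=92 shift=7
  byte[1]=0x9E cont=1 payload=0x1E=30: acc |= 30<<7 -> acc=3932 shift=14
  byte[2]=0x7A cont=0 payload=0x7A=122: acc |= 122<<14 -> acc=2002780 shift=21 [end]
Varint 1: bytes[0:3] = DC 9E 7A -> value 2002780 (3 byte(s))
  byte[3]=0xF9 cont=1 payload=0x79=121: acc |= 121<<0 -> acc=121 shift=7
  byte[4]=0xCC cont=1 payload=0x4C=76: acc |= 76<<7 -> acc=9849 shift=14
  byte[5]=0x08 cont=0 payload=0x08=8: acc |= 8<<14 -> acc=140921 shift=21 [end]
Varint 2: bytes[3:6] = F9 CC 08 -> value 140921 (3 byte(s))
  byte[6]=0xFC cont=1 payload=0x7C=124: acc |= 124<<0 -> acc=124 shift=7
  byte[7]=0x6E cont=0 payload=0x6E=110: acc |= 110<<7 -> acc=14204 shift=14 [end]
Varint 3: bytes[6:8] = FC 6E -> value 14204 (2 byte(s))
  byte[8]=0xE6 cont=1 payload=0x66=102: acc |= 102<<0 -> acc=102 shift=7
  byte[9]=0xDD cont=1 payload=0x5D=93: acc |= 93<<7 -> acc=12006 shift=14
  byte[10]=0x70 cont=0 payload=0x70=112: acc |= 112<<14 -> acc=1847014 shift=21 [end]
Varint 4: bytes[8:11] = E6 DD 70 -> value 1847014 (3 byte(s))
  byte[11]=0x94 cont=1 payload=0x14=20: acc |= 20<<0 -> acc=20 shift=7
  byte[12]=0xAD cont=1 payload=0x2D=45: acc |= 45<<7 -> acc=5780 shift=14
  byte[13]=0xCF cont=1 payload=0x4F=79: acc |= 79<<14 -> acc=1300116 shift=21
  byte[14]=0x27 cont=0 payload=0x27=39: acc |= 39<<21 -> acc=83089044 shift=28 [end]
Varint 5: bytes[11:15] = 94 AD CF 27 -> value 83089044 (4 byte(s))

Answer: 2002780 140921 14204 1847014 83089044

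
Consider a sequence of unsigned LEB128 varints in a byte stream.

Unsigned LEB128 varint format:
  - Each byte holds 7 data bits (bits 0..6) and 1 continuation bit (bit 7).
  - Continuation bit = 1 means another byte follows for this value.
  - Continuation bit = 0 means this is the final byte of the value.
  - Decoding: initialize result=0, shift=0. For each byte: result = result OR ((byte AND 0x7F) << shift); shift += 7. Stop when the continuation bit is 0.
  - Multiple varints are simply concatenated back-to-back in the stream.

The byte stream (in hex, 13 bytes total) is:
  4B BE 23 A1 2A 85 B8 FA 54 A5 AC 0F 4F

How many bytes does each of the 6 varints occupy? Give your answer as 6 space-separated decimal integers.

Answer: 1 2 2 4 3 1

Derivation:
  byte[0]=0x4B cont=0 payload=0x4B=75: acc |= 75<<0 -> acc=75 shift=7 [end]
Varint 1: bytes[0:1] = 4B -> value 75 (1 byte(s))
  byte[1]=0xBE cont=1 payload=0x3E=62: acc |= 62<<0 -> acc=62 shift=7
  byte[2]=0x23 cont=0 payload=0x23=35: acc |= 35<<7 -> acc=4542 shift=14 [end]
Varint 2: bytes[1:3] = BE 23 -> value 4542 (2 byte(s))
  byte[3]=0xA1 cont=1 payload=0x21=33: acc |= 33<<0 -> acc=33 shift=7
  byte[4]=0x2A cont=0 payload=0x2A=42: acc |= 42<<7 -> acc=5409 shift=14 [end]
Varint 3: bytes[3:5] = A1 2A -> value 5409 (2 byte(s))
  byte[5]=0x85 cont=1 payload=0x05=5: acc |= 5<<0 -> acc=5 shift=7
  byte[6]=0xB8 cont=1 payload=0x38=56: acc |= 56<<7 -> acc=7173 shift=14
  byte[7]=0xFA cont=1 payload=0x7A=122: acc |= 122<<14 -> acc=2006021 shift=21
  byte[8]=0x54 cont=0 payload=0x54=84: acc |= 84<<21 -> acc=178166789 shift=28 [end]
Varint 4: bytes[5:9] = 85 B8 FA 54 -> value 178166789 (4 byte(s))
  byte[9]=0xA5 cont=1 payload=0x25=37: acc |= 37<<0 -> acc=37 shift=7
  byte[10]=0xAC cont=1 payload=0x2C=44: acc |= 44<<7 -> acc=5669 shift=14
  byte[11]=0x0F cont=0 payload=0x0F=15: acc |= 15<<14 -> acc=251429 shift=21 [end]
Varint 5: bytes[9:12] = A5 AC 0F -> value 251429 (3 byte(s))
  byte[12]=0x4F cont=0 payload=0x4F=79: acc |= 79<<0 -> acc=79 shift=7 [end]
Varint 6: bytes[12:13] = 4F -> value 79 (1 byte(s))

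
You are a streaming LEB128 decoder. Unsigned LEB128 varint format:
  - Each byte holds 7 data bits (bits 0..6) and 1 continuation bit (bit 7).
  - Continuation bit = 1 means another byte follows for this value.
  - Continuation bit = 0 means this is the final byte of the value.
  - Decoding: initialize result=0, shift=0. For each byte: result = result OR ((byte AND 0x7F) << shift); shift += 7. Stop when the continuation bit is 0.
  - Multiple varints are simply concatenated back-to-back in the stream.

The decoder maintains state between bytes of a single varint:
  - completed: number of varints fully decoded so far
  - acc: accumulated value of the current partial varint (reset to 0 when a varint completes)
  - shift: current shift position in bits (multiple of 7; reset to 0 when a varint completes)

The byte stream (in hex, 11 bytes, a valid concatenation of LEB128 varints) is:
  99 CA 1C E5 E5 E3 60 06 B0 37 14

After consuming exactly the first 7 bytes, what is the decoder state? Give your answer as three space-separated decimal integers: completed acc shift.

byte[0]=0x99 cont=1 payload=0x19: acc |= 25<<0 -> completed=0 acc=25 shift=7
byte[1]=0xCA cont=1 payload=0x4A: acc |= 74<<7 -> completed=0 acc=9497 shift=14
byte[2]=0x1C cont=0 payload=0x1C: varint #1 complete (value=468249); reset -> completed=1 acc=0 shift=0
byte[3]=0xE5 cont=1 payload=0x65: acc |= 101<<0 -> completed=1 acc=101 shift=7
byte[4]=0xE5 cont=1 payload=0x65: acc |= 101<<7 -> completed=1 acc=13029 shift=14
byte[5]=0xE3 cont=1 payload=0x63: acc |= 99<<14 -> completed=1 acc=1635045 shift=21
byte[6]=0x60 cont=0 payload=0x60: varint #2 complete (value=202961637); reset -> completed=2 acc=0 shift=0

Answer: 2 0 0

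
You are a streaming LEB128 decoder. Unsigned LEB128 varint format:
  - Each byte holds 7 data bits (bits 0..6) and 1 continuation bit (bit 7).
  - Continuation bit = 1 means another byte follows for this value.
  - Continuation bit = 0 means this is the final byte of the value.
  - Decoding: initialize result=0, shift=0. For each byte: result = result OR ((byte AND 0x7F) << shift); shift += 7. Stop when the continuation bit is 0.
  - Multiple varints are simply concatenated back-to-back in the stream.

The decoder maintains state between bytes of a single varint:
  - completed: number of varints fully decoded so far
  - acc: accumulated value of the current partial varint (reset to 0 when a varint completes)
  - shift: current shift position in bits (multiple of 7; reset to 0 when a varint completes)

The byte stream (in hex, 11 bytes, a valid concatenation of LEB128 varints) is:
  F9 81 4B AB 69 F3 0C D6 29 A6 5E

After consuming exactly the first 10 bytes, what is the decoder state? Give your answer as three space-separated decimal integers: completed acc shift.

byte[0]=0xF9 cont=1 payload=0x79: acc |= 121<<0 -> completed=0 acc=121 shift=7
byte[1]=0x81 cont=1 payload=0x01: acc |= 1<<7 -> completed=0 acc=249 shift=14
byte[2]=0x4B cont=0 payload=0x4B: varint #1 complete (value=1229049); reset -> completed=1 acc=0 shift=0
byte[3]=0xAB cont=1 payload=0x2B: acc |= 43<<0 -> completed=1 acc=43 shift=7
byte[4]=0x69 cont=0 payload=0x69: varint #2 complete (value=13483); reset -> completed=2 acc=0 shift=0
byte[5]=0xF3 cont=1 payload=0x73: acc |= 115<<0 -> completed=2 acc=115 shift=7
byte[6]=0x0C cont=0 payload=0x0C: varint #3 complete (value=1651); reset -> completed=3 acc=0 shift=0
byte[7]=0xD6 cont=1 payload=0x56: acc |= 86<<0 -> completed=3 acc=86 shift=7
byte[8]=0x29 cont=0 payload=0x29: varint #4 complete (value=5334); reset -> completed=4 acc=0 shift=0
byte[9]=0xA6 cont=1 payload=0x26: acc |= 38<<0 -> completed=4 acc=38 shift=7

Answer: 4 38 7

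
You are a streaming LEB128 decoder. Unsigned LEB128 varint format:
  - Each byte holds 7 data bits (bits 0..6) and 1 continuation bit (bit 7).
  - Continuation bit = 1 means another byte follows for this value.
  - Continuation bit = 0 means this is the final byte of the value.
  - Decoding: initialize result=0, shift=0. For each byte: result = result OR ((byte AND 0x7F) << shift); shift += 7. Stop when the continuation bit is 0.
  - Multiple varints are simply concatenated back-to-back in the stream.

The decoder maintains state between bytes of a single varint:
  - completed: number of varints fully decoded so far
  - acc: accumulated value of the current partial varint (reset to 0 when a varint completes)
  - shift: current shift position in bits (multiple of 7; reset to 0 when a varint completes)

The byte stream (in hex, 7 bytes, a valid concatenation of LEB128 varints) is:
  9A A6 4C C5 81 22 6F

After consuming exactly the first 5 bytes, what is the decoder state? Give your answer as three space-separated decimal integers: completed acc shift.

byte[0]=0x9A cont=1 payload=0x1A: acc |= 26<<0 -> completed=0 acc=26 shift=7
byte[1]=0xA6 cont=1 payload=0x26: acc |= 38<<7 -> completed=0 acc=4890 shift=14
byte[2]=0x4C cont=0 payload=0x4C: varint #1 complete (value=1250074); reset -> completed=1 acc=0 shift=0
byte[3]=0xC5 cont=1 payload=0x45: acc |= 69<<0 -> completed=1 acc=69 shift=7
byte[4]=0x81 cont=1 payload=0x01: acc |= 1<<7 -> completed=1 acc=197 shift=14

Answer: 1 197 14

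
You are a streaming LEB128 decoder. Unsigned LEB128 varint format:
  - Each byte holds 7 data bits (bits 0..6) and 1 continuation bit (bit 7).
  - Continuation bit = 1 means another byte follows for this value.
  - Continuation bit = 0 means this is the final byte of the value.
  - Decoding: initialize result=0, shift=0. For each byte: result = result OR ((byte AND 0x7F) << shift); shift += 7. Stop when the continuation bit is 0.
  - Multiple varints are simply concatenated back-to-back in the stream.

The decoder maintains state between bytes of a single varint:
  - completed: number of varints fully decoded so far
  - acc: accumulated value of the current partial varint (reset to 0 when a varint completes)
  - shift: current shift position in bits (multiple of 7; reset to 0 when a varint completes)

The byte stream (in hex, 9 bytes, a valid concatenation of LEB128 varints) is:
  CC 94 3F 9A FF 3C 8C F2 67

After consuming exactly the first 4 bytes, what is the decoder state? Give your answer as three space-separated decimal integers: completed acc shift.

Answer: 1 26 7

Derivation:
byte[0]=0xCC cont=1 payload=0x4C: acc |= 76<<0 -> completed=0 acc=76 shift=7
byte[1]=0x94 cont=1 payload=0x14: acc |= 20<<7 -> completed=0 acc=2636 shift=14
byte[2]=0x3F cont=0 payload=0x3F: varint #1 complete (value=1034828); reset -> completed=1 acc=0 shift=0
byte[3]=0x9A cont=1 payload=0x1A: acc |= 26<<0 -> completed=1 acc=26 shift=7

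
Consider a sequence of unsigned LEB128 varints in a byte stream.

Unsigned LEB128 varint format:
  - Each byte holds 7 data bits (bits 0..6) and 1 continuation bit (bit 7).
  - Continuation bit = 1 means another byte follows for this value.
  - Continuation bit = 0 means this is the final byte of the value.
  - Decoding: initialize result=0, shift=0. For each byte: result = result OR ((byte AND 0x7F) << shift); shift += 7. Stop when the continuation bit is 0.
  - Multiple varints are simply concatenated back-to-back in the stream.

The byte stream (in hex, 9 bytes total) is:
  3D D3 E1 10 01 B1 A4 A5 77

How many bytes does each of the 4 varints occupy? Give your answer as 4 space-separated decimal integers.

Answer: 1 3 1 4

Derivation:
  byte[0]=0x3D cont=0 payload=0x3D=61: acc |= 61<<0 -> acc=61 shift=7 [end]
Varint 1: bytes[0:1] = 3D -> value 61 (1 byte(s))
  byte[1]=0xD3 cont=1 payload=0x53=83: acc |= 83<<0 -> acc=83 shift=7
  byte[2]=0xE1 cont=1 payload=0x61=97: acc |= 97<<7 -> acc=12499 shift=14
  byte[3]=0x10 cont=0 payload=0x10=16: acc |= 16<<14 -> acc=274643 shift=21 [end]
Varint 2: bytes[1:4] = D3 E1 10 -> value 274643 (3 byte(s))
  byte[4]=0x01 cont=0 payload=0x01=1: acc |= 1<<0 -> acc=1 shift=7 [end]
Varint 3: bytes[4:5] = 01 -> value 1 (1 byte(s))
  byte[5]=0xB1 cont=1 payload=0x31=49: acc |= 49<<0 -> acc=49 shift=7
  byte[6]=0xA4 cont=1 payload=0x24=36: acc |= 36<<7 -> acc=4657 shift=14
  byte[7]=0xA5 cont=1 payload=0x25=37: acc |= 37<<14 -> acc=610865 shift=21
  byte[8]=0x77 cont=0 payload=0x77=119: acc |= 119<<21 -> acc=250171953 shift=28 [end]
Varint 4: bytes[5:9] = B1 A4 A5 77 -> value 250171953 (4 byte(s))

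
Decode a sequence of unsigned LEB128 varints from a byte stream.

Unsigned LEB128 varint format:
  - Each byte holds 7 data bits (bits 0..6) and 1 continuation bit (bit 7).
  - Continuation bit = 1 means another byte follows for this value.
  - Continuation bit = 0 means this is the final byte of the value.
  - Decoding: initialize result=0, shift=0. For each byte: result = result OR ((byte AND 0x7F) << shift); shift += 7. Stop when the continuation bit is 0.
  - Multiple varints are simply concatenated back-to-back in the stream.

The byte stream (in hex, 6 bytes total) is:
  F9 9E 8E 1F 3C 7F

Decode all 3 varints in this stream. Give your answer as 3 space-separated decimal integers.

  byte[0]=0xF9 cont=1 payload=0x79=121: acc |= 121<<0 -> acc=121 shift=7
  byte[1]=0x9E cont=1 payload=0x1E=30: acc |= 30<<7 -> acc=3961 shift=14
  byte[2]=0x8E cont=1 payload=0x0E=14: acc |= 14<<14 -> acc=233337 shift=21
  byte[3]=0x1F cont=0 payload=0x1F=31: acc |= 31<<21 -> acc=65245049 shift=28 [end]
Varint 1: bytes[0:4] = F9 9E 8E 1F -> value 65245049 (4 byte(s))
  byte[4]=0x3C cont=0 payload=0x3C=60: acc |= 60<<0 -> acc=60 shift=7 [end]
Varint 2: bytes[4:5] = 3C -> value 60 (1 byte(s))
  byte[5]=0x7F cont=0 payload=0x7F=127: acc |= 127<<0 -> acc=127 shift=7 [end]
Varint 3: bytes[5:6] = 7F -> value 127 (1 byte(s))

Answer: 65245049 60 127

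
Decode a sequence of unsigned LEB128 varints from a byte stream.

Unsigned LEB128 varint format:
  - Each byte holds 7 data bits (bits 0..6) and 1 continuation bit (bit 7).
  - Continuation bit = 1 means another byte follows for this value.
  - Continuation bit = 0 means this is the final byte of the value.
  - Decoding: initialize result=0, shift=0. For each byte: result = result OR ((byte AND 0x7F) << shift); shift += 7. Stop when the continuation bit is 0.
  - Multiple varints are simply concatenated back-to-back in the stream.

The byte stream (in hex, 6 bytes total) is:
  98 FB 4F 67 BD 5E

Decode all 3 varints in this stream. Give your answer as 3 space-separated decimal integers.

Answer: 1310104 103 12093

Derivation:
  byte[0]=0x98 cont=1 payload=0x18=24: acc |= 24<<0 -> acc=24 shift=7
  byte[1]=0xFB cont=1 payload=0x7B=123: acc |= 123<<7 -> acc=15768 shift=14
  byte[2]=0x4F cont=0 payload=0x4F=79: acc |= 79<<14 -> acc=1310104 shift=21 [end]
Varint 1: bytes[0:3] = 98 FB 4F -> value 1310104 (3 byte(s))
  byte[3]=0x67 cont=0 payload=0x67=103: acc |= 103<<0 -> acc=103 shift=7 [end]
Varint 2: bytes[3:4] = 67 -> value 103 (1 byte(s))
  byte[4]=0xBD cont=1 payload=0x3D=61: acc |= 61<<0 -> acc=61 shift=7
  byte[5]=0x5E cont=0 payload=0x5E=94: acc |= 94<<7 -> acc=12093 shift=14 [end]
Varint 3: bytes[4:6] = BD 5E -> value 12093 (2 byte(s))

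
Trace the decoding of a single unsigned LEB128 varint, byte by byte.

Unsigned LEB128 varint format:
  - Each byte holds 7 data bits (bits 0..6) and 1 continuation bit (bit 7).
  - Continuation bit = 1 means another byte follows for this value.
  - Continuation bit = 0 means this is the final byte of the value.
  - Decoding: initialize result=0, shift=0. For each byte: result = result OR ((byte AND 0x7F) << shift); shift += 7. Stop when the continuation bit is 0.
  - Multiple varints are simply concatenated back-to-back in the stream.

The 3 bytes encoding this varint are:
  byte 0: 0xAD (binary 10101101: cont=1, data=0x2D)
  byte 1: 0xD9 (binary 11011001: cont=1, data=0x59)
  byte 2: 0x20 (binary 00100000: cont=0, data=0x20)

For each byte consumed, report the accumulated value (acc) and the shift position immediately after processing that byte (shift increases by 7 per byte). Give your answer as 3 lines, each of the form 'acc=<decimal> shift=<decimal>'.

Answer: acc=45 shift=7
acc=11437 shift=14
acc=535725 shift=21

Derivation:
byte 0=0xAD: payload=0x2D=45, contrib = 45<<0 = 45; acc -> 45, shift -> 7
byte 1=0xD9: payload=0x59=89, contrib = 89<<7 = 11392; acc -> 11437, shift -> 14
byte 2=0x20: payload=0x20=32, contrib = 32<<14 = 524288; acc -> 535725, shift -> 21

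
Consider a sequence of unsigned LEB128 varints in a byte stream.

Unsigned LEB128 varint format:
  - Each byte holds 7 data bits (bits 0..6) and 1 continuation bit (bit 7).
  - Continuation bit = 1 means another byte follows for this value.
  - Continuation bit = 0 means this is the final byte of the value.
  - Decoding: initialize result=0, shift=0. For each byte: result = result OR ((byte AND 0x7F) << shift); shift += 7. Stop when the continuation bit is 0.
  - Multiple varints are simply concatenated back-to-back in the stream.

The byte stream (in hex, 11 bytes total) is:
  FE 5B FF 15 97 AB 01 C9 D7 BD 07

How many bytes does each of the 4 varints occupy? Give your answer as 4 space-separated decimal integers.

  byte[0]=0xFE cont=1 payload=0x7E=126: acc |= 126<<0 -> acc=126 shift=7
  byte[1]=0x5B cont=0 payload=0x5B=91: acc |= 91<<7 -> acc=11774 shift=14 [end]
Varint 1: bytes[0:2] = FE 5B -> value 11774 (2 byte(s))
  byte[2]=0xFF cont=1 payload=0x7F=127: acc |= 127<<0 -> acc=127 shift=7
  byte[3]=0x15 cont=0 payload=0x15=21: acc |= 21<<7 -> acc=2815 shift=14 [end]
Varint 2: bytes[2:4] = FF 15 -> value 2815 (2 byte(s))
  byte[4]=0x97 cont=1 payload=0x17=23: acc |= 23<<0 -> acc=23 shift=7
  byte[5]=0xAB cont=1 payload=0x2B=43: acc |= 43<<7 -> acc=5527 shift=14
  byte[6]=0x01 cont=0 payload=0x01=1: acc |= 1<<14 -> acc=21911 shift=21 [end]
Varint 3: bytes[4:7] = 97 AB 01 -> value 21911 (3 byte(s))
  byte[7]=0xC9 cont=1 payload=0x49=73: acc |= 73<<0 -> acc=73 shift=7
  byte[8]=0xD7 cont=1 payload=0x57=87: acc |= 87<<7 -> acc=11209 shift=14
  byte[9]=0xBD cont=1 payload=0x3D=61: acc |= 61<<14 -> acc=1010633 shift=21
  byte[10]=0x07 cont=0 payload=0x07=7: acc |= 7<<21 -> acc=15690697 shift=28 [end]
Varint 4: bytes[7:11] = C9 D7 BD 07 -> value 15690697 (4 byte(s))

Answer: 2 2 3 4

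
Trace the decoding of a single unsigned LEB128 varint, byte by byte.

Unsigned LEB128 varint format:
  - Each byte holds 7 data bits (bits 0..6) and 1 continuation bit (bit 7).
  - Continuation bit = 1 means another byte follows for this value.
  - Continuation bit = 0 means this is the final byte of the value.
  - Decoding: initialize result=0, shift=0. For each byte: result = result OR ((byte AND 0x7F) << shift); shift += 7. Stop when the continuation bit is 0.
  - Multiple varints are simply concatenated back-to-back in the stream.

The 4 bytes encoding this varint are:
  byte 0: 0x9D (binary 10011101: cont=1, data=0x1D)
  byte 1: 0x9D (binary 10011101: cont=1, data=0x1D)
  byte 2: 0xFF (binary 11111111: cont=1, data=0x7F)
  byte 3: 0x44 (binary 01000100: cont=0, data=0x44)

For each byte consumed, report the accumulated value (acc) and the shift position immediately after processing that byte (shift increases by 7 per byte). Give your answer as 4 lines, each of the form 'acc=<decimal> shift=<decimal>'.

byte 0=0x9D: payload=0x1D=29, contrib = 29<<0 = 29; acc -> 29, shift -> 7
byte 1=0x9D: payload=0x1D=29, contrib = 29<<7 = 3712; acc -> 3741, shift -> 14
byte 2=0xFF: payload=0x7F=127, contrib = 127<<14 = 2080768; acc -> 2084509, shift -> 21
byte 3=0x44: payload=0x44=68, contrib = 68<<21 = 142606336; acc -> 144690845, shift -> 28

Answer: acc=29 shift=7
acc=3741 shift=14
acc=2084509 shift=21
acc=144690845 shift=28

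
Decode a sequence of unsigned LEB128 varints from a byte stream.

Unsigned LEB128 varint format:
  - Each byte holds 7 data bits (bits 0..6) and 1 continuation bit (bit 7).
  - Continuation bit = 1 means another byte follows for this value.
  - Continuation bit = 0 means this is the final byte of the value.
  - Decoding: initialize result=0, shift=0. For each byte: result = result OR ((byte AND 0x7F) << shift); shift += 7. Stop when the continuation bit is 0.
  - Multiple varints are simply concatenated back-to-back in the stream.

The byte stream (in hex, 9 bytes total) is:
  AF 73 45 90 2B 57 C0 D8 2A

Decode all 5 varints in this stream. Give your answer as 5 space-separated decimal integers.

Answer: 14767 69 5520 87 699456

Derivation:
  byte[0]=0xAF cont=1 payload=0x2F=47: acc |= 47<<0 -> acc=47 shift=7
  byte[1]=0x73 cont=0 payload=0x73=115: acc |= 115<<7 -> acc=14767 shift=14 [end]
Varint 1: bytes[0:2] = AF 73 -> value 14767 (2 byte(s))
  byte[2]=0x45 cont=0 payload=0x45=69: acc |= 69<<0 -> acc=69 shift=7 [end]
Varint 2: bytes[2:3] = 45 -> value 69 (1 byte(s))
  byte[3]=0x90 cont=1 payload=0x10=16: acc |= 16<<0 -> acc=16 shift=7
  byte[4]=0x2B cont=0 payload=0x2B=43: acc |= 43<<7 -> acc=5520 shift=14 [end]
Varint 3: bytes[3:5] = 90 2B -> value 5520 (2 byte(s))
  byte[5]=0x57 cont=0 payload=0x57=87: acc |= 87<<0 -> acc=87 shift=7 [end]
Varint 4: bytes[5:6] = 57 -> value 87 (1 byte(s))
  byte[6]=0xC0 cont=1 payload=0x40=64: acc |= 64<<0 -> acc=64 shift=7
  byte[7]=0xD8 cont=1 payload=0x58=88: acc |= 88<<7 -> acc=11328 shift=14
  byte[8]=0x2A cont=0 payload=0x2A=42: acc |= 42<<14 -> acc=699456 shift=21 [end]
Varint 5: bytes[6:9] = C0 D8 2A -> value 699456 (3 byte(s))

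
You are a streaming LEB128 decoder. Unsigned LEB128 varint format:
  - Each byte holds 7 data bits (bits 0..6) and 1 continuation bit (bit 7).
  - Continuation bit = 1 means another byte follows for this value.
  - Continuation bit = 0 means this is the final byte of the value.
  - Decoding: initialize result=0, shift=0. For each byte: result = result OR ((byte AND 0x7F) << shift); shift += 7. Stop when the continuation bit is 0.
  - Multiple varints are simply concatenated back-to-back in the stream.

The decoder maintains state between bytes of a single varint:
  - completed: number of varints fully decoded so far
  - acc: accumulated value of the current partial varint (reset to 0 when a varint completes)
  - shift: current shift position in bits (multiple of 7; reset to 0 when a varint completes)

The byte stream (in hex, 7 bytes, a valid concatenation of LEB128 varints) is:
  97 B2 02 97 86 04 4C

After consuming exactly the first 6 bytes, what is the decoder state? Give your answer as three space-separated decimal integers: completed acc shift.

byte[0]=0x97 cont=1 payload=0x17: acc |= 23<<0 -> completed=0 acc=23 shift=7
byte[1]=0xB2 cont=1 payload=0x32: acc |= 50<<7 -> completed=0 acc=6423 shift=14
byte[2]=0x02 cont=0 payload=0x02: varint #1 complete (value=39191); reset -> completed=1 acc=0 shift=0
byte[3]=0x97 cont=1 payload=0x17: acc |= 23<<0 -> completed=1 acc=23 shift=7
byte[4]=0x86 cont=1 payload=0x06: acc |= 6<<7 -> completed=1 acc=791 shift=14
byte[5]=0x04 cont=0 payload=0x04: varint #2 complete (value=66327); reset -> completed=2 acc=0 shift=0

Answer: 2 0 0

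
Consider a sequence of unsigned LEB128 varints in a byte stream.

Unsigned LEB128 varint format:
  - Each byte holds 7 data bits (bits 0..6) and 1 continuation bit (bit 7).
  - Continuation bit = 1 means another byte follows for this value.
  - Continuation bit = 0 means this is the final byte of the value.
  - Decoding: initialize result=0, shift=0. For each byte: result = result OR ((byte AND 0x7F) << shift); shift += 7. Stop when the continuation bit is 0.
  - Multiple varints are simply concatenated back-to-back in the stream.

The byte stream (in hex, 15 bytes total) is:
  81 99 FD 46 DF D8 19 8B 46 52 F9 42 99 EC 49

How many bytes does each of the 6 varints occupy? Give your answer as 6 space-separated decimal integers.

  byte[0]=0x81 cont=1 payload=0x01=1: acc |= 1<<0 -> acc=1 shift=7
  byte[1]=0x99 cont=1 payload=0x19=25: acc |= 25<<7 -> acc=3201 shift=14
  byte[2]=0xFD cont=1 payload=0x7D=125: acc |= 125<<14 -> acc=2051201 shift=21
  byte[3]=0x46 cont=0 payload=0x46=70: acc |= 70<<21 -> acc=148851841 shift=28 [end]
Varint 1: bytes[0:4] = 81 99 FD 46 -> value 148851841 (4 byte(s))
  byte[4]=0xDF cont=1 payload=0x5F=95: acc |= 95<<0 -> acc=95 shift=7
  byte[5]=0xD8 cont=1 payload=0x58=88: acc |= 88<<7 -> acc=11359 shift=14
  byte[6]=0x19 cont=0 payload=0x19=25: acc |= 25<<14 -> acc=420959 shift=21 [end]
Varint 2: bytes[4:7] = DF D8 19 -> value 420959 (3 byte(s))
  byte[7]=0x8B cont=1 payload=0x0B=11: acc |= 11<<0 -> acc=11 shift=7
  byte[8]=0x46 cont=0 payload=0x46=70: acc |= 70<<7 -> acc=8971 shift=14 [end]
Varint 3: bytes[7:9] = 8B 46 -> value 8971 (2 byte(s))
  byte[9]=0x52 cont=0 payload=0x52=82: acc |= 82<<0 -> acc=82 shift=7 [end]
Varint 4: bytes[9:10] = 52 -> value 82 (1 byte(s))
  byte[10]=0xF9 cont=1 payload=0x79=121: acc |= 121<<0 -> acc=121 shift=7
  byte[11]=0x42 cont=0 payload=0x42=66: acc |= 66<<7 -> acc=8569 shift=14 [end]
Varint 5: bytes[10:12] = F9 42 -> value 8569 (2 byte(s))
  byte[12]=0x99 cont=1 payload=0x19=25: acc |= 25<<0 -> acc=25 shift=7
  byte[13]=0xEC cont=1 payload=0x6C=108: acc |= 108<<7 -> acc=13849 shift=14
  byte[14]=0x49 cont=0 payload=0x49=73: acc |= 73<<14 -> acc=1209881 shift=21 [end]
Varint 6: bytes[12:15] = 99 EC 49 -> value 1209881 (3 byte(s))

Answer: 4 3 2 1 2 3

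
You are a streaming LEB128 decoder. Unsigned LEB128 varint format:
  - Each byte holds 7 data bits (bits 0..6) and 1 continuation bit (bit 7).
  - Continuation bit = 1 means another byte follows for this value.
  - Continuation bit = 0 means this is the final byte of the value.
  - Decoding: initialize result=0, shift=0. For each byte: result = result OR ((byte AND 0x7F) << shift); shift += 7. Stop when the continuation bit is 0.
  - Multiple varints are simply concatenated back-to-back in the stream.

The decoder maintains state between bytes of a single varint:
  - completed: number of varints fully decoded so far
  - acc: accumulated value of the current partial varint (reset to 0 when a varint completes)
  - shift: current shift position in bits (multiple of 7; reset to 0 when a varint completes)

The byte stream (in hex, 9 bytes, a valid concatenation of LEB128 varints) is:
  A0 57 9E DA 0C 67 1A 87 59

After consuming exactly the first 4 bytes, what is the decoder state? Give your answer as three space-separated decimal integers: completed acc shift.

byte[0]=0xA0 cont=1 payload=0x20: acc |= 32<<0 -> completed=0 acc=32 shift=7
byte[1]=0x57 cont=0 payload=0x57: varint #1 complete (value=11168); reset -> completed=1 acc=0 shift=0
byte[2]=0x9E cont=1 payload=0x1E: acc |= 30<<0 -> completed=1 acc=30 shift=7
byte[3]=0xDA cont=1 payload=0x5A: acc |= 90<<7 -> completed=1 acc=11550 shift=14

Answer: 1 11550 14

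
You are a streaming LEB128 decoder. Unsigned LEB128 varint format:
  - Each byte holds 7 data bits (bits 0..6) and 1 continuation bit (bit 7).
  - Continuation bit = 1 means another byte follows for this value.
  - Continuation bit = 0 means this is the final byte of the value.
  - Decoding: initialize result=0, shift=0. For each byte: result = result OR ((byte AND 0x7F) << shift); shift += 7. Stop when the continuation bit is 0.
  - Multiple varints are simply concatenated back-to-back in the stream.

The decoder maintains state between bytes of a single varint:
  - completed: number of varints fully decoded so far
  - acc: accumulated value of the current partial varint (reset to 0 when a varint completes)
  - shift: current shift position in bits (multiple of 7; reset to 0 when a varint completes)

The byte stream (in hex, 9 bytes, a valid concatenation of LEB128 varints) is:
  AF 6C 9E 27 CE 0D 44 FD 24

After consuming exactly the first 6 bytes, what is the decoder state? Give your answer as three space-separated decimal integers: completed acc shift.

Answer: 3 0 0

Derivation:
byte[0]=0xAF cont=1 payload=0x2F: acc |= 47<<0 -> completed=0 acc=47 shift=7
byte[1]=0x6C cont=0 payload=0x6C: varint #1 complete (value=13871); reset -> completed=1 acc=0 shift=0
byte[2]=0x9E cont=1 payload=0x1E: acc |= 30<<0 -> completed=1 acc=30 shift=7
byte[3]=0x27 cont=0 payload=0x27: varint #2 complete (value=5022); reset -> completed=2 acc=0 shift=0
byte[4]=0xCE cont=1 payload=0x4E: acc |= 78<<0 -> completed=2 acc=78 shift=7
byte[5]=0x0D cont=0 payload=0x0D: varint #3 complete (value=1742); reset -> completed=3 acc=0 shift=0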